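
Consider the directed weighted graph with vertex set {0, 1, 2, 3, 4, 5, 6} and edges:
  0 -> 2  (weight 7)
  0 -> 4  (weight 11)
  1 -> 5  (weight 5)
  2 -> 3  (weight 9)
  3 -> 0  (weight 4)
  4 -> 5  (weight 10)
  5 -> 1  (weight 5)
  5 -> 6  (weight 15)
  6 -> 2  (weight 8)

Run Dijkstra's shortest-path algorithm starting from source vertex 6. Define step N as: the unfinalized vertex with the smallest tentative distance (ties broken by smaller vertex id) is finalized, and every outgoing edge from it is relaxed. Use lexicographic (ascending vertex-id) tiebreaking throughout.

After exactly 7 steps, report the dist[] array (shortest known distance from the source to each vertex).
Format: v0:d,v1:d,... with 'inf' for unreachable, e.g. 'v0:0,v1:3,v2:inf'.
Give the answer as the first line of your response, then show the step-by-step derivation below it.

v0:21,v1:47,v2:8,v3:17,v4:32,v5:42,v6:0

step 1: dist = v0:inf,v1:inf,v2:8,v3:inf,v4:inf,v5:inf,v6:0
step 2: dist = v0:inf,v1:inf,v2:8,v3:17,v4:inf,v5:inf,v6:0
step 3: dist = v0:21,v1:inf,v2:8,v3:17,v4:inf,v5:inf,v6:0
step 4: dist = v0:21,v1:inf,v2:8,v3:17,v4:32,v5:inf,v6:0
step 5: dist = v0:21,v1:inf,v2:8,v3:17,v4:32,v5:42,v6:0
step 6: dist = v0:21,v1:47,v2:8,v3:17,v4:32,v5:42,v6:0
step 7: dist = v0:21,v1:47,v2:8,v3:17,v4:32,v5:42,v6:0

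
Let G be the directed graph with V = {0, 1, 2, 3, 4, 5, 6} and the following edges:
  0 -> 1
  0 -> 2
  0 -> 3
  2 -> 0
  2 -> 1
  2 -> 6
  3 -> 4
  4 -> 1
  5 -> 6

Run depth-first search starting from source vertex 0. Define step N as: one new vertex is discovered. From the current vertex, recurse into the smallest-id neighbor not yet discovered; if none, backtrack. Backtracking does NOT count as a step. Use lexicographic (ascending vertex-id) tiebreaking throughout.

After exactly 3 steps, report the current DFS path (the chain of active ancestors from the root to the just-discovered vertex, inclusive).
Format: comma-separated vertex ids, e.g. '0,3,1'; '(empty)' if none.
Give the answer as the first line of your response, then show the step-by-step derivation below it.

0,2

step 1: discover 0; path=0; order=0
step 2: discover 1; path=0>1; order=0,1
step 3: discover 2; path=0>2; order=0,1,2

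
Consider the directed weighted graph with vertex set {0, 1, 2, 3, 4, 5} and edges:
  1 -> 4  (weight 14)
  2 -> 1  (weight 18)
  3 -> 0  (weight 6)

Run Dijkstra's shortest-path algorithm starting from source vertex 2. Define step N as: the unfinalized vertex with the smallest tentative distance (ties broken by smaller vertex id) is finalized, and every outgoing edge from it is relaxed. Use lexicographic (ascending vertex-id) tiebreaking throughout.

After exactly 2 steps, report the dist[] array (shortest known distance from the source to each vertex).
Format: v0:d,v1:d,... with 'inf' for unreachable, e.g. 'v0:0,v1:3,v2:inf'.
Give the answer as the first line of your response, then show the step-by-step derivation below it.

v0:inf,v1:18,v2:0,v3:inf,v4:32,v5:inf

step 1: dist = v0:inf,v1:18,v2:0,v3:inf,v4:inf,v5:inf
step 2: dist = v0:inf,v1:18,v2:0,v3:inf,v4:32,v5:inf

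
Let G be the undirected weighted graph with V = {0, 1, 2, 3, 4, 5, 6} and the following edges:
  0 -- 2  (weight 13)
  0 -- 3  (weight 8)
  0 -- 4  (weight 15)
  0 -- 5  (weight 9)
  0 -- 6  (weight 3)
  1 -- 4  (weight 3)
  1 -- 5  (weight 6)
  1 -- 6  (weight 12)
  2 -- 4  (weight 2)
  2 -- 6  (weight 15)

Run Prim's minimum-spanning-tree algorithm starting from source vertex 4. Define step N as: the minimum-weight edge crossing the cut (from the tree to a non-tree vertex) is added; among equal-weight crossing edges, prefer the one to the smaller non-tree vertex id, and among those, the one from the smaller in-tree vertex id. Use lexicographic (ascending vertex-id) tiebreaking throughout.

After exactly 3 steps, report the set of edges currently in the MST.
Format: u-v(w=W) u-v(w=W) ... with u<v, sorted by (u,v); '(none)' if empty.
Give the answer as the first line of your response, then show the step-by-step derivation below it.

1-4(w=3) 1-5(w=6) 2-4(w=2)

step 1: add edge 2-4 (w=2); MST = {2-4(w=2)}
step 2: add edge 1-4 (w=3); MST = {1-4(w=3) 2-4(w=2)}
step 3: add edge 1-5 (w=6); MST = {1-4(w=3) 1-5(w=6) 2-4(w=2)}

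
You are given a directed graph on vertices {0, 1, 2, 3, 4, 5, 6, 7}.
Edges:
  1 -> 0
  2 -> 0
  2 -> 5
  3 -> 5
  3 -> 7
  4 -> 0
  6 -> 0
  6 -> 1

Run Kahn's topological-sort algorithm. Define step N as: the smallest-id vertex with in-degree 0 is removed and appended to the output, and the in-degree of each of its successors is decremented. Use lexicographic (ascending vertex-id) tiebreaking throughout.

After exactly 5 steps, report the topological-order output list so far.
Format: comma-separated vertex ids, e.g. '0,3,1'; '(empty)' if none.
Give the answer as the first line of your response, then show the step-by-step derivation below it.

2,3,4,5,6

step 1: output 2; order=[2]; indeg=(3,1,0,0,0,1,0,1)
step 2: output 3; order=[2,3]; indeg=(3,1,0,0,0,0,0,0)
step 3: output 4; order=[2,3,4]; indeg=(2,1,0,0,0,0,0,0)
step 4: output 5; order=[2,3,4,5]; indeg=(2,1,0,0,0,0,0,0)
step 5: output 6; order=[2,3,4,5,6]; indeg=(1,0,0,0,0,0,0,0)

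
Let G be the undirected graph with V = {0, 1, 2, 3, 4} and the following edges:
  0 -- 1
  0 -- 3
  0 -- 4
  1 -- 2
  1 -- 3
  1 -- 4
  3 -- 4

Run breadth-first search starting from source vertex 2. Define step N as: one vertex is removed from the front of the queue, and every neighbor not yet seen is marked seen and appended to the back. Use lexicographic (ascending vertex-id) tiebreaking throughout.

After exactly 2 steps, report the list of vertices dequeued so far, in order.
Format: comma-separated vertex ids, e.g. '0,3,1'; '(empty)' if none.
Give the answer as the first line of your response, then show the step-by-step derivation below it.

2,1

step 1: dequeue 2; queue=[1]; order=2
step 2: dequeue 1; queue=[0,3,4]; order=2,1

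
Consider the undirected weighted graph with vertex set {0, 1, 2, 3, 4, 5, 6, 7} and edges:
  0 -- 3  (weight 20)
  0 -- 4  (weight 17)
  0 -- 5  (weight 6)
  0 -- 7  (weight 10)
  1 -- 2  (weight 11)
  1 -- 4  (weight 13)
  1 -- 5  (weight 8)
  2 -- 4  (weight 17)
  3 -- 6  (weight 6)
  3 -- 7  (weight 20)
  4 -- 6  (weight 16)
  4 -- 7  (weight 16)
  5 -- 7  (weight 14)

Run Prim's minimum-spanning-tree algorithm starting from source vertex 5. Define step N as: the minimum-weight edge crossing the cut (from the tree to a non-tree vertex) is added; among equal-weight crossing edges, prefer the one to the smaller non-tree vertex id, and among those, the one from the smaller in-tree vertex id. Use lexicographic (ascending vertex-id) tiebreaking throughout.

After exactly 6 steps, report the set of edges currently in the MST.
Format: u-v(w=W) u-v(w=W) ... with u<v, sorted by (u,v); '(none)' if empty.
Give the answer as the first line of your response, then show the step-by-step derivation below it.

0-5(w=6) 0-7(w=10) 1-2(w=11) 1-4(w=13) 1-5(w=8) 4-6(w=16)

step 1: add edge 0-5 (w=6); MST = {0-5(w=6)}
step 2: add edge 1-5 (w=8); MST = {0-5(w=6) 1-5(w=8)}
step 3: add edge 0-7 (w=10); MST = {0-5(w=6) 0-7(w=10) 1-5(w=8)}
step 4: add edge 1-2 (w=11); MST = {0-5(w=6) 0-7(w=10) 1-2(w=11) 1-5(w=8)}
step 5: add edge 1-4 (w=13); MST = {0-5(w=6) 0-7(w=10) 1-2(w=11) 1-4(w=13) 1-5(w=8)}
step 6: add edge 4-6 (w=16); MST = {0-5(w=6) 0-7(w=10) 1-2(w=11) 1-4(w=13) 1-5(w=8) 4-6(w=16)}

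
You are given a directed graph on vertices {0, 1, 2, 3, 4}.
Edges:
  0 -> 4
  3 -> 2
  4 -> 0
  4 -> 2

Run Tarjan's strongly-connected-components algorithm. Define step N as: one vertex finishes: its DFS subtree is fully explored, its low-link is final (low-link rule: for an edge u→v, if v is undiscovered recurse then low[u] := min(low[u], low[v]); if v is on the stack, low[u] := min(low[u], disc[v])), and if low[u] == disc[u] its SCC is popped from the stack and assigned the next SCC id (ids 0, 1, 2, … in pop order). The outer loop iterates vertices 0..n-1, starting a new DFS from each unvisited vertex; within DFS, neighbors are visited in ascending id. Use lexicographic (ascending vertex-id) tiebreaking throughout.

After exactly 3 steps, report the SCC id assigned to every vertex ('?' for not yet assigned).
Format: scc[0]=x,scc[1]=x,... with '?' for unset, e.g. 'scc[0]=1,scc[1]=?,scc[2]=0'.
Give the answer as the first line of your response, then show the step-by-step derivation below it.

scc[0]=1,scc[1]=?,scc[2]=0,scc[3]=?,scc[4]=1

step 1: low=(low[0]=0,low[1]=?,low[2]=2,low[3]=?,low[4]=0); scc=(scc[0]=?,scc[1]=?,scc[2]=0,scc[3]=?,scc[4]=?)
step 2: low=(low[0]=0,low[1]=?,low[2]=2,low[3]=?,low[4]=0); scc=(scc[0]=?,scc[1]=?,scc[2]=0,scc[3]=?,scc[4]=?)
step 3: low=(low[0]=0,low[1]=?,low[2]=2,low[3]=?,low[4]=0); scc=(scc[0]=1,scc[1]=?,scc[2]=0,scc[3]=?,scc[4]=1)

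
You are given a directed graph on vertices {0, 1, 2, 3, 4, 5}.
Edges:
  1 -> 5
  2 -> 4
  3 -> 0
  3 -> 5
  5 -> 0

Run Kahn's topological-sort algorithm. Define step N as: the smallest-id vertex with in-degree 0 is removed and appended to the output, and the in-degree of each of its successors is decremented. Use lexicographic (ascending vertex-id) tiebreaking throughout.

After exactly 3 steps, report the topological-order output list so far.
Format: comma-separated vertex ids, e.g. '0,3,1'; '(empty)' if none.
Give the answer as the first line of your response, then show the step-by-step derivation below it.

1,2,3

step 1: output 1; order=[1]; indeg=(2,0,0,0,1,1)
step 2: output 2; order=[1,2]; indeg=(2,0,0,0,0,1)
step 3: output 3; order=[1,2,3]; indeg=(1,0,0,0,0,0)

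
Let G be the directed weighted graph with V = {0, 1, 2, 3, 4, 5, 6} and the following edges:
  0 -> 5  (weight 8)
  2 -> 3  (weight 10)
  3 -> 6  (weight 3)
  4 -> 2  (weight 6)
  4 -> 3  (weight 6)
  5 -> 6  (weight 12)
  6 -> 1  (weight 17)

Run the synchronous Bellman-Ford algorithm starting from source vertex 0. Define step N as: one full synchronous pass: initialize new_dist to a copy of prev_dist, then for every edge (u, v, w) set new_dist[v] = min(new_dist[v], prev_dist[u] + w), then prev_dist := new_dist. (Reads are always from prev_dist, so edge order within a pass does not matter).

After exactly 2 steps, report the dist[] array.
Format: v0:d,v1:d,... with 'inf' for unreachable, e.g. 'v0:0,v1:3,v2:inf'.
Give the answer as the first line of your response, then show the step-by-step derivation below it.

v0:0,v1:inf,v2:inf,v3:inf,v4:inf,v5:8,v6:20

step 1: dist = v0:0,v1:inf,v2:inf,v3:inf,v4:inf,v5:8,v6:inf
step 2: dist = v0:0,v1:inf,v2:inf,v3:inf,v4:inf,v5:8,v6:20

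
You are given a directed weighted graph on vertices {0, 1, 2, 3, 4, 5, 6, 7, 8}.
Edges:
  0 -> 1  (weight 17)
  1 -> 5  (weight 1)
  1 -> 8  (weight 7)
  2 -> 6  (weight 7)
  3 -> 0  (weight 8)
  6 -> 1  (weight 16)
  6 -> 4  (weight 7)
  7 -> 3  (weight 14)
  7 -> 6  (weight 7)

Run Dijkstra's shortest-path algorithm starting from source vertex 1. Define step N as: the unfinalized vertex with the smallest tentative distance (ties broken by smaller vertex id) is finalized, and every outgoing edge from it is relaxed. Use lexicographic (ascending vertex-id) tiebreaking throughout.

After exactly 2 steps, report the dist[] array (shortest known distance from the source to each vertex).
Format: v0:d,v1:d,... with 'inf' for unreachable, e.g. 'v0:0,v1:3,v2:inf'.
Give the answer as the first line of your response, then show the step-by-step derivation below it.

v0:inf,v1:0,v2:inf,v3:inf,v4:inf,v5:1,v6:inf,v7:inf,v8:7

step 1: dist = v0:inf,v1:0,v2:inf,v3:inf,v4:inf,v5:1,v6:inf,v7:inf,v8:7
step 2: dist = v0:inf,v1:0,v2:inf,v3:inf,v4:inf,v5:1,v6:inf,v7:inf,v8:7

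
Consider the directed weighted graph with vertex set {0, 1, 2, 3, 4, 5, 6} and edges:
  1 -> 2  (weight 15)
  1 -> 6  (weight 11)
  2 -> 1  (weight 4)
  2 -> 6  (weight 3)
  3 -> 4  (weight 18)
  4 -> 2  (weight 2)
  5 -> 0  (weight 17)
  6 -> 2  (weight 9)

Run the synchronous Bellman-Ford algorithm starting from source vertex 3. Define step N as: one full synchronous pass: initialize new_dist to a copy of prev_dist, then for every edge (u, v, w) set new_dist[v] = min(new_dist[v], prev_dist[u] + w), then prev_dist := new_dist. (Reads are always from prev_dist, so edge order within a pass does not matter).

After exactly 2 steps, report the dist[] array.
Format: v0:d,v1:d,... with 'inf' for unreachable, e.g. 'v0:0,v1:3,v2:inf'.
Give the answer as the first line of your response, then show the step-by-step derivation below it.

v0:inf,v1:inf,v2:20,v3:0,v4:18,v5:inf,v6:inf

step 1: dist = v0:inf,v1:inf,v2:inf,v3:0,v4:18,v5:inf,v6:inf
step 2: dist = v0:inf,v1:inf,v2:20,v3:0,v4:18,v5:inf,v6:inf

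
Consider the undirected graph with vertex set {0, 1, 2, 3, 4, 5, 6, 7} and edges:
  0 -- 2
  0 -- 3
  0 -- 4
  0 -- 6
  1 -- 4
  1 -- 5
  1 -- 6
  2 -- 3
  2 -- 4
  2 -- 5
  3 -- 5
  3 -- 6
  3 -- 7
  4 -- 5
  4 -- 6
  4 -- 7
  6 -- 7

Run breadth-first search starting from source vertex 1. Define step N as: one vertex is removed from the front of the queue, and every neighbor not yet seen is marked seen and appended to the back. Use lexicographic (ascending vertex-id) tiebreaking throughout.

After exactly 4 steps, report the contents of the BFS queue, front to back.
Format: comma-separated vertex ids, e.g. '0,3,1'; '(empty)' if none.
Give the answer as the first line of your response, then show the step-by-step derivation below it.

0,2,7,3

step 1: dequeue 1; queue=[4,5,6]; order=1
step 2: dequeue 4; queue=[5,6,0,2,7]; order=1,4
step 3: dequeue 5; queue=[6,0,2,7,3]; order=1,4,5
step 4: dequeue 6; queue=[0,2,7,3]; order=1,4,5,6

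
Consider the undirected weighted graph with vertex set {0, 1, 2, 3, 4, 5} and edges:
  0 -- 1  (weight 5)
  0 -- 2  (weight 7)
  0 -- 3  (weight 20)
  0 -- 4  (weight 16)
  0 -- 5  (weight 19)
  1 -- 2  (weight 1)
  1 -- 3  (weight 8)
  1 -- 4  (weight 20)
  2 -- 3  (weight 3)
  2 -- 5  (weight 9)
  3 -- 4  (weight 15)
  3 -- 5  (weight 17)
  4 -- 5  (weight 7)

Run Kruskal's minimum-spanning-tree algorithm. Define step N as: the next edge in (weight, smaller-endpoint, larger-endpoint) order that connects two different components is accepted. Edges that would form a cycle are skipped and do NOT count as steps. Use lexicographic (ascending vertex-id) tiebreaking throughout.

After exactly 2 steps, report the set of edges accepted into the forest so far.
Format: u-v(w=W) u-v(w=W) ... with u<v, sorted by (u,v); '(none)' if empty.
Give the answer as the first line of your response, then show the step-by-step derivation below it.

1-2(w=1) 2-3(w=3)

step 1: add edge 1-2 (w=1); MST = {1-2(w=1)}
step 2: add edge 2-3 (w=3); MST = {1-2(w=1) 2-3(w=3)}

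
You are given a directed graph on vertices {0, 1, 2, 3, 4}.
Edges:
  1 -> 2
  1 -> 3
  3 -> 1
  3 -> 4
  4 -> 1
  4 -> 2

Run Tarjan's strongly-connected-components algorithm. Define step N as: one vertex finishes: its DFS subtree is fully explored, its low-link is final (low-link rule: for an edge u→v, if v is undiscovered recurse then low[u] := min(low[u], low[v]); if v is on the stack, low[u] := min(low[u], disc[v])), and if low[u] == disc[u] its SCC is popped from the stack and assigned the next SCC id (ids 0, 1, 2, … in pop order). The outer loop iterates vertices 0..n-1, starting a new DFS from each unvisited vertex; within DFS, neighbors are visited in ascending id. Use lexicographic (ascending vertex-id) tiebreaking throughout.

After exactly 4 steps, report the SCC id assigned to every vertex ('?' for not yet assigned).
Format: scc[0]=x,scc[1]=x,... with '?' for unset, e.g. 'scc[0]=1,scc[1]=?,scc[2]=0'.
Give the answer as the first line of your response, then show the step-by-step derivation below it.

scc[0]=0,scc[1]=?,scc[2]=1,scc[3]=?,scc[4]=?

step 1: low=(low[0]=0,low[1]=?,low[2]=?,low[3]=?,low[4]=?); scc=(scc[0]=0,scc[1]=?,scc[2]=?,scc[3]=?,scc[4]=?)
step 2: low=(low[0]=0,low[1]=1,low[2]=2,low[3]=?,low[4]=?); scc=(scc[0]=0,scc[1]=?,scc[2]=1,scc[3]=?,scc[4]=?)
step 3: low=(low[0]=0,low[1]=1,low[2]=2,low[3]=1,low[4]=1); scc=(scc[0]=0,scc[1]=?,scc[2]=1,scc[3]=?,scc[4]=?)
step 4: low=(low[0]=0,low[1]=1,low[2]=2,low[3]=1,low[4]=1); scc=(scc[0]=0,scc[1]=?,scc[2]=1,scc[3]=?,scc[4]=?)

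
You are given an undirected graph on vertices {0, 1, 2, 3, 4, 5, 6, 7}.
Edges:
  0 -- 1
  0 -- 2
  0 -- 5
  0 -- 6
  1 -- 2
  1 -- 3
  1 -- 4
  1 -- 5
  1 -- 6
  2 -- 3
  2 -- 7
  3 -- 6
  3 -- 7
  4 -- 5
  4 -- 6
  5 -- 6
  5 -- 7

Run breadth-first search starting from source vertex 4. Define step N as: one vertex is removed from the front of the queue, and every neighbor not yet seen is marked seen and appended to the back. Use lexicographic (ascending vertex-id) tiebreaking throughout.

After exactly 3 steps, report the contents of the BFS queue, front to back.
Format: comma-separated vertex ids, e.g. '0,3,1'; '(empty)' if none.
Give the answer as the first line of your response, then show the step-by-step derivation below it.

6,0,2,3,7

step 1: dequeue 4; queue=[1,5,6]; order=4
step 2: dequeue 1; queue=[5,6,0,2,3]; order=4,1
step 3: dequeue 5; queue=[6,0,2,3,7]; order=4,1,5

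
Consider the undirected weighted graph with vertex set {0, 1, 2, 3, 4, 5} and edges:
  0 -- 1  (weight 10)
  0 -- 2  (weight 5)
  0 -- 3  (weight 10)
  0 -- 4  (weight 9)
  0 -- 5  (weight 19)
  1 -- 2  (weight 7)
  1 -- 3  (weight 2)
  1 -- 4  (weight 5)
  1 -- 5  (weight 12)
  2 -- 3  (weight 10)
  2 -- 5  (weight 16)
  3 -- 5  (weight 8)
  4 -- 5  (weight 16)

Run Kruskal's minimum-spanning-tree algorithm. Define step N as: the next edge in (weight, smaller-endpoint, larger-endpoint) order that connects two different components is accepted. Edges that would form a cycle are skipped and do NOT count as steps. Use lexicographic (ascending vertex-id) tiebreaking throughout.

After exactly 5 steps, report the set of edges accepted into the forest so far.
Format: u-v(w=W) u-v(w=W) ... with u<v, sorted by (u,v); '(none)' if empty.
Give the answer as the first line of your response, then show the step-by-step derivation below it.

0-2(w=5) 1-2(w=7) 1-3(w=2) 1-4(w=5) 3-5(w=8)

step 1: add edge 1-3 (w=2); MST = {1-3(w=2)}
step 2: add edge 0-2 (w=5); MST = {0-2(w=5) 1-3(w=2)}
step 3: add edge 1-4 (w=5); MST = {0-2(w=5) 1-3(w=2) 1-4(w=5)}
step 4: add edge 1-2 (w=7); MST = {0-2(w=5) 1-2(w=7) 1-3(w=2) 1-4(w=5)}
step 5: add edge 3-5 (w=8); MST = {0-2(w=5) 1-2(w=7) 1-3(w=2) 1-4(w=5) 3-5(w=8)}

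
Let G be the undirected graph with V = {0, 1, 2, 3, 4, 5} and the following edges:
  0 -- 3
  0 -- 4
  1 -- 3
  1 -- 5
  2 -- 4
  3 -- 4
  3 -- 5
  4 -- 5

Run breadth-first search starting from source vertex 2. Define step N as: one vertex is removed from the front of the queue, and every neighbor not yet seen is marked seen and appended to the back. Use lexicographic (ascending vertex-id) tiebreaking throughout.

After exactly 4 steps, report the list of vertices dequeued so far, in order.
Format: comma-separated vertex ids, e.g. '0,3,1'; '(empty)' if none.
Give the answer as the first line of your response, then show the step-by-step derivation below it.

2,4,0,3

step 1: dequeue 2; queue=[4]; order=2
step 2: dequeue 4; queue=[0,3,5]; order=2,4
step 3: dequeue 0; queue=[3,5]; order=2,4,0
step 4: dequeue 3; queue=[5,1]; order=2,4,0,3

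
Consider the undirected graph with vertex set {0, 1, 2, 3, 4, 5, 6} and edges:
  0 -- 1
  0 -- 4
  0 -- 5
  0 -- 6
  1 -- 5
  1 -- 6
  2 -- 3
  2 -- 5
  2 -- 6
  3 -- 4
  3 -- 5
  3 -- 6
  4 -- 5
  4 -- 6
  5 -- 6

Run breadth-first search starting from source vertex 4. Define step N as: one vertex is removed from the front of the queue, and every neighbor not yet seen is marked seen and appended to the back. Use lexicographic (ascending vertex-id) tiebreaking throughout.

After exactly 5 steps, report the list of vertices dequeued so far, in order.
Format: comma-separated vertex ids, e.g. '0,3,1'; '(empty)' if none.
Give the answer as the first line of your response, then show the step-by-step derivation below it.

4,0,3,5,6

step 1: dequeue 4; queue=[0,3,5,6]; order=4
step 2: dequeue 0; queue=[3,5,6,1]; order=4,0
step 3: dequeue 3; queue=[5,6,1,2]; order=4,0,3
step 4: dequeue 5; queue=[6,1,2]; order=4,0,3,5
step 5: dequeue 6; queue=[1,2]; order=4,0,3,5,6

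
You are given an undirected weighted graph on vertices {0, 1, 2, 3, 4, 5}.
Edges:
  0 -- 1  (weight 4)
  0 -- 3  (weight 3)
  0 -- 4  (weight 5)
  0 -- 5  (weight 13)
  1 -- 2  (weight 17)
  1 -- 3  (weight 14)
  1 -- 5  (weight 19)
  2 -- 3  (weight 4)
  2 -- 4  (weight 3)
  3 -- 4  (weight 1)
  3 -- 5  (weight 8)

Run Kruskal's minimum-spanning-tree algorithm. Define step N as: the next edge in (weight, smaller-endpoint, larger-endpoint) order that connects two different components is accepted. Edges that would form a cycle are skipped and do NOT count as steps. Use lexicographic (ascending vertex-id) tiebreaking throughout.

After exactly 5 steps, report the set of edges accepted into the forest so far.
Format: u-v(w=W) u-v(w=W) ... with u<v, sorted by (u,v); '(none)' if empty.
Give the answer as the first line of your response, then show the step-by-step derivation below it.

0-1(w=4) 0-3(w=3) 2-4(w=3) 3-4(w=1) 3-5(w=8)

step 1: add edge 3-4 (w=1); MST = {3-4(w=1)}
step 2: add edge 0-3 (w=3); MST = {0-3(w=3) 3-4(w=1)}
step 3: add edge 2-4 (w=3); MST = {0-3(w=3) 2-4(w=3) 3-4(w=1)}
step 4: add edge 0-1 (w=4); MST = {0-1(w=4) 0-3(w=3) 2-4(w=3) 3-4(w=1)}
step 5: add edge 3-5 (w=8); MST = {0-1(w=4) 0-3(w=3) 2-4(w=3) 3-4(w=1) 3-5(w=8)}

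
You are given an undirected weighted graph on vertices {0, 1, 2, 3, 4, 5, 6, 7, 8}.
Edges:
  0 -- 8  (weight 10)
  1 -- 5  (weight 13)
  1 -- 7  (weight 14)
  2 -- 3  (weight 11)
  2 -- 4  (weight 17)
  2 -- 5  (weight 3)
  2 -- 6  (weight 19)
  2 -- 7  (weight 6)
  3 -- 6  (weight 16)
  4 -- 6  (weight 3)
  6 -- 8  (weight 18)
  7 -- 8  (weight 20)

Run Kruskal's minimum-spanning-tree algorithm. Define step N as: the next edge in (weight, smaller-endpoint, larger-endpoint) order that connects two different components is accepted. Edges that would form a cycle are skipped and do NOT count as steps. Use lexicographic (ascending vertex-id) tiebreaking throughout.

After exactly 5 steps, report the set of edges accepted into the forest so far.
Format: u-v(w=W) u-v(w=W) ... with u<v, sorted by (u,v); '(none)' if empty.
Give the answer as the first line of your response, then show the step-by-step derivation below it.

0-8(w=10) 2-3(w=11) 2-5(w=3) 2-7(w=6) 4-6(w=3)

step 1: add edge 2-5 (w=3); MST = {2-5(w=3)}
step 2: add edge 4-6 (w=3); MST = {2-5(w=3) 4-6(w=3)}
step 3: add edge 2-7 (w=6); MST = {2-5(w=3) 2-7(w=6) 4-6(w=3)}
step 4: add edge 0-8 (w=10); MST = {0-8(w=10) 2-5(w=3) 2-7(w=6) 4-6(w=3)}
step 5: add edge 2-3 (w=11); MST = {0-8(w=10) 2-3(w=11) 2-5(w=3) 2-7(w=6) 4-6(w=3)}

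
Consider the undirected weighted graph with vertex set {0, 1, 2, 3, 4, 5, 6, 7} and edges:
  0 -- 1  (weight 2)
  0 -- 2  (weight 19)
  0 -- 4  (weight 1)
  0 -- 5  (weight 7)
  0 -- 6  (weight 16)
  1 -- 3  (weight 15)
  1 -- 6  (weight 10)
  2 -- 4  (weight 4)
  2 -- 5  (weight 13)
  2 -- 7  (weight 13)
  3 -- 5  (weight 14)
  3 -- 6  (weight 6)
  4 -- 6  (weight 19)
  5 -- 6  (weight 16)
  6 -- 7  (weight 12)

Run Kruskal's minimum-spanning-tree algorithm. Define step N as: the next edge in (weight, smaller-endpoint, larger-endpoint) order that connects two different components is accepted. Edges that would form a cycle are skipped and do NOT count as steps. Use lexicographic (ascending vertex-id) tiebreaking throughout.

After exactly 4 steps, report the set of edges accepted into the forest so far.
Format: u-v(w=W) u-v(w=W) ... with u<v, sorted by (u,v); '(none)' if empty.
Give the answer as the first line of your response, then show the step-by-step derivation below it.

0-1(w=2) 0-4(w=1) 2-4(w=4) 3-6(w=6)

step 1: add edge 0-4 (w=1); MST = {0-4(w=1)}
step 2: add edge 0-1 (w=2); MST = {0-1(w=2) 0-4(w=1)}
step 3: add edge 2-4 (w=4); MST = {0-1(w=2) 0-4(w=1) 2-4(w=4)}
step 4: add edge 3-6 (w=6); MST = {0-1(w=2) 0-4(w=1) 2-4(w=4) 3-6(w=6)}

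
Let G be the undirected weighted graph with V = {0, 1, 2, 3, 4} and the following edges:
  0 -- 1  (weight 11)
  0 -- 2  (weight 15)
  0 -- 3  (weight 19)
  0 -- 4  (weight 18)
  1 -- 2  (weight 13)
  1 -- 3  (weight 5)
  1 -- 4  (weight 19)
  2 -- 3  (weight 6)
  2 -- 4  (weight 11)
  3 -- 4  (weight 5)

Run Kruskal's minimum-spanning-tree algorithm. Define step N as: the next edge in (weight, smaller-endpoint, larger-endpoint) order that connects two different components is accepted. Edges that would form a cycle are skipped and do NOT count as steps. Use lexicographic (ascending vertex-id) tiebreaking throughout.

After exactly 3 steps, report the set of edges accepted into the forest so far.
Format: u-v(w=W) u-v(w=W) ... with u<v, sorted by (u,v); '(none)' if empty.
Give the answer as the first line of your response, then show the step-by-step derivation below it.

1-3(w=5) 2-3(w=6) 3-4(w=5)

step 1: add edge 1-3 (w=5); MST = {1-3(w=5)}
step 2: add edge 3-4 (w=5); MST = {1-3(w=5) 3-4(w=5)}
step 3: add edge 2-3 (w=6); MST = {1-3(w=5) 2-3(w=6) 3-4(w=5)}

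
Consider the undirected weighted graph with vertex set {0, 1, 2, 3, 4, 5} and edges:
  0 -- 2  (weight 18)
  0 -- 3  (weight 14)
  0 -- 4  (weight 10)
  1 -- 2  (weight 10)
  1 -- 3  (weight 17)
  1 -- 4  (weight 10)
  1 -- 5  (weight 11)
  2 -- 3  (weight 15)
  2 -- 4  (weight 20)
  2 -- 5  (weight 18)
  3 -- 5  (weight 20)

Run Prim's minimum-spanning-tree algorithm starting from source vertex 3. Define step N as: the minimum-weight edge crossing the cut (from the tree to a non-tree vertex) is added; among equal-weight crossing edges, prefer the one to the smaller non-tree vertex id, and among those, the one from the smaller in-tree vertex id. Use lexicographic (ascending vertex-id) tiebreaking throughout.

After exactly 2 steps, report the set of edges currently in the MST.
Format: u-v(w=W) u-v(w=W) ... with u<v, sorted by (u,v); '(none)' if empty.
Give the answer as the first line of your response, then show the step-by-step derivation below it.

0-3(w=14) 0-4(w=10)

step 1: add edge 0-3 (w=14); MST = {0-3(w=14)}
step 2: add edge 0-4 (w=10); MST = {0-3(w=14) 0-4(w=10)}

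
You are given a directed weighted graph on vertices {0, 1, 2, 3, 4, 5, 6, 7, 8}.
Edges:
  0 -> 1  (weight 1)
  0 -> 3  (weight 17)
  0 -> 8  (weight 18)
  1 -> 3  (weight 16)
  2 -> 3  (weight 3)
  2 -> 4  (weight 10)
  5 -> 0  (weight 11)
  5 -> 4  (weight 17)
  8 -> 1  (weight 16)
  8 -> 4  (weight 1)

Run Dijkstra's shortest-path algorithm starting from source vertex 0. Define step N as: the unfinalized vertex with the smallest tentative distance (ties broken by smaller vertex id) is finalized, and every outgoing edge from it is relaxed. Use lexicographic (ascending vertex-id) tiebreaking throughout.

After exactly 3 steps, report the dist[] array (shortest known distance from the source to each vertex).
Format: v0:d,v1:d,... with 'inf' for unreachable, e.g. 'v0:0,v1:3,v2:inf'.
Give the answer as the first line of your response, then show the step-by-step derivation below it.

v0:0,v1:1,v2:inf,v3:17,v4:inf,v5:inf,v6:inf,v7:inf,v8:18

step 1: dist = v0:0,v1:1,v2:inf,v3:17,v4:inf,v5:inf,v6:inf,v7:inf,v8:18
step 2: dist = v0:0,v1:1,v2:inf,v3:17,v4:inf,v5:inf,v6:inf,v7:inf,v8:18
step 3: dist = v0:0,v1:1,v2:inf,v3:17,v4:inf,v5:inf,v6:inf,v7:inf,v8:18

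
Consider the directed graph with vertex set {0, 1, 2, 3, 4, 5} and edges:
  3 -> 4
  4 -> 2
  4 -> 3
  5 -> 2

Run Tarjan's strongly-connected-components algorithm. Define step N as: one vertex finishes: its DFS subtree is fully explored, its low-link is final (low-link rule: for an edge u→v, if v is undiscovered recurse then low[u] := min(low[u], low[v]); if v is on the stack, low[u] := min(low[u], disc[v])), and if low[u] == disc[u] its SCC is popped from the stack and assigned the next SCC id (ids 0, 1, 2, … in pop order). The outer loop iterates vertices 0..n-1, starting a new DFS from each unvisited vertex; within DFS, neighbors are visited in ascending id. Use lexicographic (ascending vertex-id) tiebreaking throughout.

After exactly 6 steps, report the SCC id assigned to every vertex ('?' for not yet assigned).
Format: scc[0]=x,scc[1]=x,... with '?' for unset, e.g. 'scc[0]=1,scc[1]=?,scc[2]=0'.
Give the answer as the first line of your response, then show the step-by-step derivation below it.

scc[0]=0,scc[1]=1,scc[2]=2,scc[3]=3,scc[4]=3,scc[5]=4

step 1: low=(low[0]=0,low[1]=?,low[2]=?,low[3]=?,low[4]=?,low[5]=?); scc=(scc[0]=0,scc[1]=?,scc[2]=?,scc[3]=?,scc[4]=?,scc[5]=?)
step 2: low=(low[0]=0,low[1]=1,low[2]=?,low[3]=?,low[4]=?,low[5]=?); scc=(scc[0]=0,scc[1]=1,scc[2]=?,scc[3]=?,scc[4]=?,scc[5]=?)
step 3: low=(low[0]=0,low[1]=1,low[2]=2,low[3]=?,low[4]=?,low[5]=?); scc=(scc[0]=0,scc[1]=1,scc[2]=2,scc[3]=?,scc[4]=?,scc[5]=?)
step 4: low=(low[0]=0,low[1]=1,low[2]=2,low[3]=3,low[4]=3,low[5]=?); scc=(scc[0]=0,scc[1]=1,scc[2]=2,scc[3]=?,scc[4]=?,scc[5]=?)
step 5: low=(low[0]=0,low[1]=1,low[2]=2,low[3]=3,low[4]=3,low[5]=?); scc=(scc[0]=0,scc[1]=1,scc[2]=2,scc[3]=3,scc[4]=3,scc[5]=?)
step 6: low=(low[0]=0,low[1]=1,low[2]=2,low[3]=3,low[4]=3,low[5]=5); scc=(scc[0]=0,scc[1]=1,scc[2]=2,scc[3]=3,scc[4]=3,scc[5]=4)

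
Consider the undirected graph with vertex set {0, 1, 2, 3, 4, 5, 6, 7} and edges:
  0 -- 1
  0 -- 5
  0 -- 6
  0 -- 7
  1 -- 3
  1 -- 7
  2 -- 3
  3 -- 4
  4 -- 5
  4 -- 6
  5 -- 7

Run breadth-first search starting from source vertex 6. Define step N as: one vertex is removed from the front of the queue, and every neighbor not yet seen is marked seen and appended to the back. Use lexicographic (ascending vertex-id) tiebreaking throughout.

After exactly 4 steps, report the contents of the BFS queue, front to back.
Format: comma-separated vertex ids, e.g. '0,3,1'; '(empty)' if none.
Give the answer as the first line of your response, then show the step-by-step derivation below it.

5,7,3

step 1: dequeue 6; queue=[0,4]; order=6
step 2: dequeue 0; queue=[4,1,5,7]; order=6,0
step 3: dequeue 4; queue=[1,5,7,3]; order=6,0,4
step 4: dequeue 1; queue=[5,7,3]; order=6,0,4,1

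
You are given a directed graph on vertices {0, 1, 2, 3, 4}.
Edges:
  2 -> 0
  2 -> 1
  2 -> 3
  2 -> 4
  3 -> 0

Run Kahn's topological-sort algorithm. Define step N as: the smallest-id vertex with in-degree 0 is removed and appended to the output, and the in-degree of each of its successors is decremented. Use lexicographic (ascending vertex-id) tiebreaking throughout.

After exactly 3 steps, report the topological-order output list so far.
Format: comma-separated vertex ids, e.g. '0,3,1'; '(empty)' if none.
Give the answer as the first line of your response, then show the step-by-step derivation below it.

2,1,3

step 1: output 2; order=[2]; indeg=(1,0,0,0,0)
step 2: output 1; order=[2,1]; indeg=(1,0,0,0,0)
step 3: output 3; order=[2,1,3]; indeg=(0,0,0,0,0)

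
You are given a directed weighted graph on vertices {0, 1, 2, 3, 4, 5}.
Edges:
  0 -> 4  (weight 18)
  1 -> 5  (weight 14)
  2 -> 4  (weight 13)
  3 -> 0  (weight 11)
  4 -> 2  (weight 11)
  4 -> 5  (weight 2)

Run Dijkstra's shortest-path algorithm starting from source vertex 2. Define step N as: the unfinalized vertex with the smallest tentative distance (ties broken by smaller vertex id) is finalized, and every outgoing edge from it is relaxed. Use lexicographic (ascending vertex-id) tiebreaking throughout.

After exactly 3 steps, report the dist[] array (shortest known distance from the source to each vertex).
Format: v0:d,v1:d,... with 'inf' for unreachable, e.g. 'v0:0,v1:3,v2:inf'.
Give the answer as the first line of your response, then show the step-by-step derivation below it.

v0:inf,v1:inf,v2:0,v3:inf,v4:13,v5:15

step 1: dist = v0:inf,v1:inf,v2:0,v3:inf,v4:13,v5:inf
step 2: dist = v0:inf,v1:inf,v2:0,v3:inf,v4:13,v5:15
step 3: dist = v0:inf,v1:inf,v2:0,v3:inf,v4:13,v5:15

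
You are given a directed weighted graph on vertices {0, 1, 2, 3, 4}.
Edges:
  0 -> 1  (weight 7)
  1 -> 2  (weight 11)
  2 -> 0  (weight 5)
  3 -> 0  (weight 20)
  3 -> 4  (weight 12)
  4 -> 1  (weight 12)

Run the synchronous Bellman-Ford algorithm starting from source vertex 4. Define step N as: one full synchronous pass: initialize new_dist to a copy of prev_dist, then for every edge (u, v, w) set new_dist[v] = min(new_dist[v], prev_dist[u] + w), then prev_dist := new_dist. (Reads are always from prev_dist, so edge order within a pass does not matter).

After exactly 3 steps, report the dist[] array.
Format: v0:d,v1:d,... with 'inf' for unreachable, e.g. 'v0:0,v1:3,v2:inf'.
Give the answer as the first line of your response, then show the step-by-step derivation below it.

v0:28,v1:12,v2:23,v3:inf,v4:0

step 1: dist = v0:inf,v1:12,v2:inf,v3:inf,v4:0
step 2: dist = v0:inf,v1:12,v2:23,v3:inf,v4:0
step 3: dist = v0:28,v1:12,v2:23,v3:inf,v4:0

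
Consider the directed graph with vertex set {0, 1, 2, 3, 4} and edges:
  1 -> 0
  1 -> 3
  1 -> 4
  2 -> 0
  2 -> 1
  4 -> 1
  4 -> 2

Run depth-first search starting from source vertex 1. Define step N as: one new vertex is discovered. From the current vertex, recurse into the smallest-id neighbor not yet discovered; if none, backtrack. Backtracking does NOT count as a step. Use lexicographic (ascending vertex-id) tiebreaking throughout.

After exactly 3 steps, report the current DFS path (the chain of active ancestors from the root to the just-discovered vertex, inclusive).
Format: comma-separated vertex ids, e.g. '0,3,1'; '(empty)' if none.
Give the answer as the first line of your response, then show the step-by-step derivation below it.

1,3

step 1: discover 1; path=1; order=1
step 2: discover 0; path=1>0; order=1,0
step 3: discover 3; path=1>3; order=1,0,3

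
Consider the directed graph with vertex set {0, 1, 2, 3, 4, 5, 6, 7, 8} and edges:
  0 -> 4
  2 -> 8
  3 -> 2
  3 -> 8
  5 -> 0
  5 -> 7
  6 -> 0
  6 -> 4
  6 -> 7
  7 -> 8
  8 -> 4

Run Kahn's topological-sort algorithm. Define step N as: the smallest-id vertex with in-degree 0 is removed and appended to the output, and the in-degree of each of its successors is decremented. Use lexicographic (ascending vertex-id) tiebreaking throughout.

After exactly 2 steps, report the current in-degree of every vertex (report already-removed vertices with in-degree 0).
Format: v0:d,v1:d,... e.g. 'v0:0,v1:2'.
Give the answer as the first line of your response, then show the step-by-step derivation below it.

v0:2,v1:0,v2:0,v3:0,v4:3,v5:0,v6:0,v7:2,v8:2

step 1: output 1; order=[1]; indeg=(2,0,1,0,3,0,0,2,3)
step 2: output 3; order=[1,3]; indeg=(2,0,0,0,3,0,0,2,2)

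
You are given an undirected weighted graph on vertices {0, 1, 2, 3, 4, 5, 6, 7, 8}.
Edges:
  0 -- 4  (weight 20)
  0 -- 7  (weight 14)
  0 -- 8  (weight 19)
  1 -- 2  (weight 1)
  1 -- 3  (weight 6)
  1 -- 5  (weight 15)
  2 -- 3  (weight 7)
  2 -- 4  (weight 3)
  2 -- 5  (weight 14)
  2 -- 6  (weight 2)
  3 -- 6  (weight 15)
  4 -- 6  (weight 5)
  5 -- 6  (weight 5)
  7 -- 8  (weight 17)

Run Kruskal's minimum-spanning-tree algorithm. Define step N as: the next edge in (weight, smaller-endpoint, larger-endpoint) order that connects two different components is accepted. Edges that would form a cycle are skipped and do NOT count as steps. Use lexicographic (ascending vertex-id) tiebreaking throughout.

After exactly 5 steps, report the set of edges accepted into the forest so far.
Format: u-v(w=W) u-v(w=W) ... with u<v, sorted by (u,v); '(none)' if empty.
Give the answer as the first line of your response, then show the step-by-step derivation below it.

1-2(w=1) 1-3(w=6) 2-4(w=3) 2-6(w=2) 5-6(w=5)

step 1: add edge 1-2 (w=1); MST = {1-2(w=1)}
step 2: add edge 2-6 (w=2); MST = {1-2(w=1) 2-6(w=2)}
step 3: add edge 2-4 (w=3); MST = {1-2(w=1) 2-4(w=3) 2-6(w=2)}
step 4: add edge 5-6 (w=5); MST = {1-2(w=1) 2-4(w=3) 2-6(w=2) 5-6(w=5)}
step 5: add edge 1-3 (w=6); MST = {1-2(w=1) 1-3(w=6) 2-4(w=3) 2-6(w=2) 5-6(w=5)}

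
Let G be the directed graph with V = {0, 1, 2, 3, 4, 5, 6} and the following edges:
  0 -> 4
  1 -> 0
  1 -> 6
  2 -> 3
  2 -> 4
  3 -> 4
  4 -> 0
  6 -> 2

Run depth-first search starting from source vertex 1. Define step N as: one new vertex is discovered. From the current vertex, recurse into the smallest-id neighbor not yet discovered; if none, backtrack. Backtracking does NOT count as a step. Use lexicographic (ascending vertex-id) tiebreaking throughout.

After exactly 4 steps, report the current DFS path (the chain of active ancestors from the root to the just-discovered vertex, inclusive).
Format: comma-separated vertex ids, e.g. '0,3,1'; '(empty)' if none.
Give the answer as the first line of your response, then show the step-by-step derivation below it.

1,6

step 1: discover 1; path=1; order=1
step 2: discover 0; path=1>0; order=1,0
step 3: discover 4; path=1>0>4; order=1,0,4
step 4: discover 6; path=1>6; order=1,0,4,6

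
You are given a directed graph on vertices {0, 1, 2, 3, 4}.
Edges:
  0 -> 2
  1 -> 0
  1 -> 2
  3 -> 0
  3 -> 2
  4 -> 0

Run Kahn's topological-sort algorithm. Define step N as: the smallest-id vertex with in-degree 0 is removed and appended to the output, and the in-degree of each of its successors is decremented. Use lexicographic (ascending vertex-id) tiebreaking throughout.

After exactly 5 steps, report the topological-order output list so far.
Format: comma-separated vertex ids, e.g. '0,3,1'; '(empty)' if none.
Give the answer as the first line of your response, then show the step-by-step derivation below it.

1,3,4,0,2

step 1: output 1; order=[1]; indeg=(2,0,2,0,0)
step 2: output 3; order=[1,3]; indeg=(1,0,1,0,0)
step 3: output 4; order=[1,3,4]; indeg=(0,0,1,0,0)
step 4: output 0; order=[1,3,4,0]; indeg=(0,0,0,0,0)
step 5: output 2; order=[1,3,4,0,2]; indeg=(0,0,0,0,0)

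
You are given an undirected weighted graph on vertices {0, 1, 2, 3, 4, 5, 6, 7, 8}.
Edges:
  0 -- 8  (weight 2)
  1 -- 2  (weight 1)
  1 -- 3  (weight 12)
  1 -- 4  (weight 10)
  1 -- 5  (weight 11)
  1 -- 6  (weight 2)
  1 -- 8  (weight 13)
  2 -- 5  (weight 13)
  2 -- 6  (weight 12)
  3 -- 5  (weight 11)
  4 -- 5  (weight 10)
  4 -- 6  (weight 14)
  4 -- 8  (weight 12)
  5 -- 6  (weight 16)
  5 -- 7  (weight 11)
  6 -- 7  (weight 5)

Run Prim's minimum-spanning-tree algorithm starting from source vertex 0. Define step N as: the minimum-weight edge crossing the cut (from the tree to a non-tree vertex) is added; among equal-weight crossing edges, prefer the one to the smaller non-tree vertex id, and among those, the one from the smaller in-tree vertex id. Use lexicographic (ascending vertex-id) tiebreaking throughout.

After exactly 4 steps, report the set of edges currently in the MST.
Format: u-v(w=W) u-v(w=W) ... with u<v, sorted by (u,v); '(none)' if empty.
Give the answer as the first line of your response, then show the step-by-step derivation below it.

0-8(w=2) 1-2(w=1) 1-4(w=10) 4-8(w=12)

step 1: add edge 0-8 (w=2); MST = {0-8(w=2)}
step 2: add edge 4-8 (w=12); MST = {0-8(w=2) 4-8(w=12)}
step 3: add edge 1-4 (w=10); MST = {0-8(w=2) 1-4(w=10) 4-8(w=12)}
step 4: add edge 1-2 (w=1); MST = {0-8(w=2) 1-2(w=1) 1-4(w=10) 4-8(w=12)}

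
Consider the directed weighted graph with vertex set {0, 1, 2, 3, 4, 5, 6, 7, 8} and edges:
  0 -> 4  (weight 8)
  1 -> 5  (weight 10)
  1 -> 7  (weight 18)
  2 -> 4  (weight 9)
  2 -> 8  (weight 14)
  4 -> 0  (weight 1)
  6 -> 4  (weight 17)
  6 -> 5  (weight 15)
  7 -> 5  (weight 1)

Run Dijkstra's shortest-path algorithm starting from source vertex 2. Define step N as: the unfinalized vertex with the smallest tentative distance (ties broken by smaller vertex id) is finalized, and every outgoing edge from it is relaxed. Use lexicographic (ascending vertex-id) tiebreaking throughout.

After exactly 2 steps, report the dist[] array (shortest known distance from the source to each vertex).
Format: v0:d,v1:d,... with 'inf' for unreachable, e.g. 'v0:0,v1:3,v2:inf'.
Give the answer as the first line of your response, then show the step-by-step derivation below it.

v0:10,v1:inf,v2:0,v3:inf,v4:9,v5:inf,v6:inf,v7:inf,v8:14

step 1: dist = v0:inf,v1:inf,v2:0,v3:inf,v4:9,v5:inf,v6:inf,v7:inf,v8:14
step 2: dist = v0:10,v1:inf,v2:0,v3:inf,v4:9,v5:inf,v6:inf,v7:inf,v8:14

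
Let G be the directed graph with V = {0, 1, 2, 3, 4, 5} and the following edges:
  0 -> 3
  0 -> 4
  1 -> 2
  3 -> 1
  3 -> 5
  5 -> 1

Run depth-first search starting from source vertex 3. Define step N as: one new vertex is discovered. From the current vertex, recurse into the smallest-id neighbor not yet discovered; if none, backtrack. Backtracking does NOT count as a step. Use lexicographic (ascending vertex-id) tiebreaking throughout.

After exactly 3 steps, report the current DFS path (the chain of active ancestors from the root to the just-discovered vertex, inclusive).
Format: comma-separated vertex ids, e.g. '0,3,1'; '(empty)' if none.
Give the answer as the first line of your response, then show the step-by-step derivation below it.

3,1,2

step 1: discover 3; path=3; order=3
step 2: discover 1; path=3>1; order=3,1
step 3: discover 2; path=3>1>2; order=3,1,2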